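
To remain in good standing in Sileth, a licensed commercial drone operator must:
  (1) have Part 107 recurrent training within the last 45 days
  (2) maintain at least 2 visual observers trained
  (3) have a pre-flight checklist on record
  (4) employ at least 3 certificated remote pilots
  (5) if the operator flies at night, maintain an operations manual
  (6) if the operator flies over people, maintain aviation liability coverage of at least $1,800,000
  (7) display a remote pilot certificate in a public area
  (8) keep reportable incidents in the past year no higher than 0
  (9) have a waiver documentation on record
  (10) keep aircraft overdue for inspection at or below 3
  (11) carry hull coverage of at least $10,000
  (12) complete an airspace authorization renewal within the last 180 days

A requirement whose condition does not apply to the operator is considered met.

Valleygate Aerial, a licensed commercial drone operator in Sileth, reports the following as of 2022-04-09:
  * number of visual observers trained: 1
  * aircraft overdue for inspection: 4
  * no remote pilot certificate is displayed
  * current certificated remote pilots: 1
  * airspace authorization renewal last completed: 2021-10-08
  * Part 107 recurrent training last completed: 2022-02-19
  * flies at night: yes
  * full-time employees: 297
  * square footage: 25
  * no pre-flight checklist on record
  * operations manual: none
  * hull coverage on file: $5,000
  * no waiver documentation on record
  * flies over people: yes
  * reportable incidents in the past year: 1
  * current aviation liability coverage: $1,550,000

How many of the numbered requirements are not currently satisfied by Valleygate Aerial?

12

1. Part 107 recurrent training 49 days ago vs limit 45 → not met
2. visual observers trained 1 < 2 → not met
3. pre-flight checklist absent → not met
4. certificated remote pilots 1 < 3 → not met
5. condition 'flies at night' holds; operations manual absent → not met
6. condition 'flies over people' holds; aviation liability coverage $1,550,000 < $1,800,000 → not met
7. remote pilot certificate absent → not met
8. reportable incidents in the past year 1 > 0 → not met
9. waiver documentation absent → not met
10. aircraft overdue for inspection 4 > 3 → not met
11. hull coverage $5,000 < $10,000 → not met
12. airspace authorization renewal 183 days ago vs limit 180 → not met
Not met: 12 of 12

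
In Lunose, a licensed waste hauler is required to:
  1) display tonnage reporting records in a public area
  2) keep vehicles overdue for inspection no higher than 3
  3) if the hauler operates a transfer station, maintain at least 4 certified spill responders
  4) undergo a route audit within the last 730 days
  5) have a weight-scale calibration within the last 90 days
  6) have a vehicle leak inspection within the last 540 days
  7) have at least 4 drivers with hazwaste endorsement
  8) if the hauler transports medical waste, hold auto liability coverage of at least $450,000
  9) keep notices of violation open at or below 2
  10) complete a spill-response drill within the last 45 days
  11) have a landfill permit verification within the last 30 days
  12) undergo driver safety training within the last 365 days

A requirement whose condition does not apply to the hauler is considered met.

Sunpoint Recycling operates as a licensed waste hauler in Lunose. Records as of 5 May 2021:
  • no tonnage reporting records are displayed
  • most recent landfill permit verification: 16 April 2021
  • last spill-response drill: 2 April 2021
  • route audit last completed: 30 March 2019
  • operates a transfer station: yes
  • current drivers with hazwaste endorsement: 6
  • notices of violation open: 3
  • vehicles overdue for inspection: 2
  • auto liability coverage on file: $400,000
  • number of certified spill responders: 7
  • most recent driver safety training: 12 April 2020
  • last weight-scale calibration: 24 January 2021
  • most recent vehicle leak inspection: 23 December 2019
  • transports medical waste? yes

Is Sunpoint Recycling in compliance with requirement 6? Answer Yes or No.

Yes

6. vehicle leak inspection 499 days ago vs limit 540 → met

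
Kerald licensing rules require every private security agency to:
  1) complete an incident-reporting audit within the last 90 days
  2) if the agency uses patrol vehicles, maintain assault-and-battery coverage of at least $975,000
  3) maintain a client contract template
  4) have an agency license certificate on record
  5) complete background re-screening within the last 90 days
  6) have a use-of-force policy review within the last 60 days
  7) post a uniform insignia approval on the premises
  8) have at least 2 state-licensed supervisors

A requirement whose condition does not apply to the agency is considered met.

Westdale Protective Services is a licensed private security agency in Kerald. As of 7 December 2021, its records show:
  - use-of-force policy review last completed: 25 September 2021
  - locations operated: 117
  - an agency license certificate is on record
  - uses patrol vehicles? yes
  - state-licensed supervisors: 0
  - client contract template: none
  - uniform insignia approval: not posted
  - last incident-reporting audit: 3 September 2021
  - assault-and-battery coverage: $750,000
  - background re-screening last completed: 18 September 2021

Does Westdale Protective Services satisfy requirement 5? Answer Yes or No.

Yes

5. background re-screening 80 days ago vs limit 90 → met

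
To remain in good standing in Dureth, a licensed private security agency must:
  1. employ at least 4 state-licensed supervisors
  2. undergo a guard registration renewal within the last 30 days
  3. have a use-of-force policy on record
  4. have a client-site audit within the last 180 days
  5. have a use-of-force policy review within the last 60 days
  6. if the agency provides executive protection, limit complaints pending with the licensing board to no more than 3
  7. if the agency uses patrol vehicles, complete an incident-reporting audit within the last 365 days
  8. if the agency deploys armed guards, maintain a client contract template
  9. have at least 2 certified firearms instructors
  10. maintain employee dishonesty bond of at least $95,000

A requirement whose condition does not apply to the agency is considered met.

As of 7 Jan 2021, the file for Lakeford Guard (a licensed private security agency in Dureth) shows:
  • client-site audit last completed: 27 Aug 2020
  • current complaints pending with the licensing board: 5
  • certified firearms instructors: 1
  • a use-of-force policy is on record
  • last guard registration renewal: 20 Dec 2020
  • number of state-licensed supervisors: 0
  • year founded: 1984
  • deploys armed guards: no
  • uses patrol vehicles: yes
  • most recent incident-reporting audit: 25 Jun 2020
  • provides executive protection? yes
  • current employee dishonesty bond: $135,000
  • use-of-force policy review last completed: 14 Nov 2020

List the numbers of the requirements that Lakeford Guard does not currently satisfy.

1. state-licensed supervisors 0 < 4 → not met
2. guard registration renewal 18 days ago vs limit 30 → met
3. use-of-force policy present → met
4. client-site audit 133 days ago vs limit 180 → met
5. use-of-force policy review 54 days ago vs limit 60 → met
6. condition 'provides executive protection' holds; complaints pending with the licensing board 5 > 3 → not met
7. condition 'uses patrol vehicles' holds; incident-reporting audit 196 days ago vs limit 365 → met
8. condition 'deploys armed guards' does not hold → requirement n/a → met
9. certified firearms instructors 1 < 2 → not met
10. employee dishonesty bond $135,000 ≥ $95,000 → met
Not met: 1, 6, 9

1, 6, 9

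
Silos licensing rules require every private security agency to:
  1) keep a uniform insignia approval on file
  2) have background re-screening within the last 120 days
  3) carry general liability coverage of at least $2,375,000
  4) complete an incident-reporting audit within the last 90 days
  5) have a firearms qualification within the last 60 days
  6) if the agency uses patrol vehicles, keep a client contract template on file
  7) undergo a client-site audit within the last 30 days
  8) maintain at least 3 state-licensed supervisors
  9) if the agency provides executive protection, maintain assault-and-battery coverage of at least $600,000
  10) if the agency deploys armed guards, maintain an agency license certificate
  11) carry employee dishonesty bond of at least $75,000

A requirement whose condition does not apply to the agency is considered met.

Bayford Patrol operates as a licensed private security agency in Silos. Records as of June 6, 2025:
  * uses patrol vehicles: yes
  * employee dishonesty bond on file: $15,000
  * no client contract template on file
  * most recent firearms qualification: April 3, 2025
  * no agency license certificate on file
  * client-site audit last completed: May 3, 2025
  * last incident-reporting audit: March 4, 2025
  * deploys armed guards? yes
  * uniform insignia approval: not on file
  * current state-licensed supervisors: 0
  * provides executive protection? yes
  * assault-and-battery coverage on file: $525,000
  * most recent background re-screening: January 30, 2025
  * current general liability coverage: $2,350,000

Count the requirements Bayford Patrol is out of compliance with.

1. uniform insignia approval absent → not met
2. background re-screening 127 days ago vs limit 120 → not met
3. general liability coverage $2,350,000 < $2,375,000 → not met
4. incident-reporting audit 94 days ago vs limit 90 → not met
5. firearms qualification 64 days ago vs limit 60 → not met
6. condition 'uses patrol vehicles' holds; client contract template absent → not met
7. client-site audit 34 days ago vs limit 30 → not met
8. state-licensed supervisors 0 < 3 → not met
9. condition 'provides executive protection' holds; assault-and-battery coverage $525,000 < $600,000 → not met
10. condition 'deploys armed guards' holds; agency license certificate absent → not met
11. employee dishonesty bond $15,000 < $75,000 → not met
Not met: 11 of 11

11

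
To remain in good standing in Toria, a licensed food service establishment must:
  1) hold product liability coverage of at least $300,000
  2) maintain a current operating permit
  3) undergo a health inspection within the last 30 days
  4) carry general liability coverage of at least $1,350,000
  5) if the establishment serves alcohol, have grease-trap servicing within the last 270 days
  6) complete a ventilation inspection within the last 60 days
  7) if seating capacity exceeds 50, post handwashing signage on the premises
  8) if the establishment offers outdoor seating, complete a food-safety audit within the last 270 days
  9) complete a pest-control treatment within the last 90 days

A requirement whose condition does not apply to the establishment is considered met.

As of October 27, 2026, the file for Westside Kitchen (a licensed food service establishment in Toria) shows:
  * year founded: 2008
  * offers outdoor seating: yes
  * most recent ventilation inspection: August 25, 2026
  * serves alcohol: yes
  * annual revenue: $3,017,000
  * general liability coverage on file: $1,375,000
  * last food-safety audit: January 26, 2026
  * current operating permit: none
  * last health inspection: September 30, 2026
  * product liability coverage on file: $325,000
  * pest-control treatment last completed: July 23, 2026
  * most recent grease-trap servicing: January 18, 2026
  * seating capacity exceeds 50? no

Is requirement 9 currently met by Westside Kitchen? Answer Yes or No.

9. pest-control treatment 96 days ago vs limit 90 → not met

No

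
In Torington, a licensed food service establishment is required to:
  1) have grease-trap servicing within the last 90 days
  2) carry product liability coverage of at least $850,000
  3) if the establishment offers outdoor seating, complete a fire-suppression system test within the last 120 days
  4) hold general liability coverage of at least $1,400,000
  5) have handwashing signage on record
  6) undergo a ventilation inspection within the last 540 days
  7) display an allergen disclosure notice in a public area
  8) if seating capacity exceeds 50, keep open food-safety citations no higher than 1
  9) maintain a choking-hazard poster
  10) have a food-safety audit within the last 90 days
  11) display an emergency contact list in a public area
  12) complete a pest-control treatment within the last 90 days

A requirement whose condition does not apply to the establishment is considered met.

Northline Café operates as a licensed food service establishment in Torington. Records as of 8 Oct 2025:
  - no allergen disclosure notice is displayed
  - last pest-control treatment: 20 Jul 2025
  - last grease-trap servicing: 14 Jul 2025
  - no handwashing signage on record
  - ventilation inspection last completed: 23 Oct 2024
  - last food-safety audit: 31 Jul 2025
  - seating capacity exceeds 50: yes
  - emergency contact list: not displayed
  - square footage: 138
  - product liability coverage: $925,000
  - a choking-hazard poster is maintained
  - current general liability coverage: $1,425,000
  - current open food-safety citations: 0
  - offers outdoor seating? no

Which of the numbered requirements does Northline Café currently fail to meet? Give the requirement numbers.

5, 7, 11

1. grease-trap servicing 86 days ago vs limit 90 → met
2. product liability coverage $925,000 ≥ $850,000 → met
3. condition 'offers outdoor seating' does not hold → requirement n/a → met
4. general liability coverage $1,425,000 ≥ $1,400,000 → met
5. handwashing signage absent → not met
6. ventilation inspection 350 days ago vs limit 540 → met
7. allergen disclosure notice absent → not met
8. condition 'seating capacity exceeds 50' holds; open food-safety citations 0 ≤ 1 → met
9. choking-hazard poster present → met
10. food-safety audit 69 days ago vs limit 90 → met
11. emergency contact list absent → not met
12. pest-control treatment 80 days ago vs limit 90 → met
Not met: 5, 7, 11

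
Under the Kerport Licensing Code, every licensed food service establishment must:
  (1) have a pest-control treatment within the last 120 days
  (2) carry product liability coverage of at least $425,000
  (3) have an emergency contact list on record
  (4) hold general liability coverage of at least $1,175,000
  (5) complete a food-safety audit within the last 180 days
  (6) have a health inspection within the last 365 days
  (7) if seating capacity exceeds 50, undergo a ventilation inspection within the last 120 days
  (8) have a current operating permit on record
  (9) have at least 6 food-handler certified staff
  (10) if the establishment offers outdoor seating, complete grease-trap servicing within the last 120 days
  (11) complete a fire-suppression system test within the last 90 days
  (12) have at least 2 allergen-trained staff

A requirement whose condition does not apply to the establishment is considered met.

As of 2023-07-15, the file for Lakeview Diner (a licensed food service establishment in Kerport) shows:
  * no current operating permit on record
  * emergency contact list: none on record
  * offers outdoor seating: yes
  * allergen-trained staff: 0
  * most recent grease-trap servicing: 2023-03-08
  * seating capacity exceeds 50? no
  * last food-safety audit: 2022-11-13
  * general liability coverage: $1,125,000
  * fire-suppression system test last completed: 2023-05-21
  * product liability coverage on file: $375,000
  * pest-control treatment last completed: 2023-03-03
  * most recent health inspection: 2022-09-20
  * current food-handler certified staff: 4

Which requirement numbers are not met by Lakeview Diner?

1. pest-control treatment 134 days ago vs limit 120 → not met
2. product liability coverage $375,000 < $425,000 → not met
3. emergency contact list absent → not met
4. general liability coverage $1,125,000 < $1,175,000 → not met
5. food-safety audit 244 days ago vs limit 180 → not met
6. health inspection 298 days ago vs limit 365 → met
7. condition 'seating capacity exceeds 50' does not hold → requirement n/a → met
8. current operating permit absent → not met
9. food-handler certified staff 4 < 6 → not met
10. condition 'offers outdoor seating' holds; grease-trap servicing 129 days ago vs limit 120 → not met
11. fire-suppression system test 55 days ago vs limit 90 → met
12. allergen-trained staff 0 < 2 → not met
Not met: 1, 2, 3, 4, 5, 8, 9, 10, 12

1, 2, 3, 4, 5, 8, 9, 10, 12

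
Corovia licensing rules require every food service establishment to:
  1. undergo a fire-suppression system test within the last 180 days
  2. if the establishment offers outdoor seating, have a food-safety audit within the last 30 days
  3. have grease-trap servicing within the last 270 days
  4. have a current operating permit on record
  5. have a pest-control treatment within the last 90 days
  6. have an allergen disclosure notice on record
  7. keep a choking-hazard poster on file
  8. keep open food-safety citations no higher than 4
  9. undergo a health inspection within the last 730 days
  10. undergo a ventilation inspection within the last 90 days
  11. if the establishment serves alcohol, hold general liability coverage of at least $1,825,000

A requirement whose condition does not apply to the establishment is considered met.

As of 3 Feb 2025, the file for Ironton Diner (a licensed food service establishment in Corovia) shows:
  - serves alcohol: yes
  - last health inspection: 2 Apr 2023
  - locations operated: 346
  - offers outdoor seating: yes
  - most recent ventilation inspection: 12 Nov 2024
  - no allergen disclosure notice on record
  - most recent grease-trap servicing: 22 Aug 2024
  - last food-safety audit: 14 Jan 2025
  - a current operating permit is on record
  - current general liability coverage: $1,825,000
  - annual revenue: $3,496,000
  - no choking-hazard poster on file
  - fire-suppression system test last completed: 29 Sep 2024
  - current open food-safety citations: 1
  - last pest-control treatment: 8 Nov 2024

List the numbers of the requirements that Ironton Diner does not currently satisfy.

1. fire-suppression system test 127 days ago vs limit 180 → met
2. condition 'offers outdoor seating' holds; food-safety audit 20 days ago vs limit 30 → met
3. grease-trap servicing 165 days ago vs limit 270 → met
4. current operating permit present → met
5. pest-control treatment 87 days ago vs limit 90 → met
6. allergen disclosure notice absent → not met
7. choking-hazard poster absent → not met
8. open food-safety citations 1 ≤ 4 → met
9. health inspection 673 days ago vs limit 730 → met
10. ventilation inspection 83 days ago vs limit 90 → met
11. condition 'serves alcohol' holds; general liability coverage $1,825,000 ≥ $1,825,000 → met
Not met: 6, 7

6, 7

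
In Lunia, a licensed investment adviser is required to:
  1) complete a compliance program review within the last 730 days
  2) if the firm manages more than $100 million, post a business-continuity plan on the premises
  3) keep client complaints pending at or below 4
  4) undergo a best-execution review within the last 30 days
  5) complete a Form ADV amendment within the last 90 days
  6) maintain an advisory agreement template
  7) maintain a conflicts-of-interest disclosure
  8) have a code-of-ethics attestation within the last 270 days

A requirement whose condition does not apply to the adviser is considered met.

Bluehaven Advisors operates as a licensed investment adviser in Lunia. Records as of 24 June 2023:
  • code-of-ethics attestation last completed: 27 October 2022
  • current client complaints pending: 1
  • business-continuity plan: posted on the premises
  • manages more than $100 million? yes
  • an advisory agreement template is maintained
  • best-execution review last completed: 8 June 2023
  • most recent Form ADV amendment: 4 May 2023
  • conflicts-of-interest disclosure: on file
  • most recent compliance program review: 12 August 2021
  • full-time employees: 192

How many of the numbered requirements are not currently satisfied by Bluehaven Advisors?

0

1. compliance program review 681 days ago vs limit 730 → met
2. condition 'manages more than $100 million' holds; business-continuity plan present → met
3. client complaints pending 1 ≤ 4 → met
4. best-execution review 16 days ago vs limit 30 → met
5. Form ADV amendment 51 days ago vs limit 90 → met
6. advisory agreement template present → met
7. conflicts-of-interest disclosure present → met
8. code-of-ethics attestation 240 days ago vs limit 270 → met
Not met: 0 of 8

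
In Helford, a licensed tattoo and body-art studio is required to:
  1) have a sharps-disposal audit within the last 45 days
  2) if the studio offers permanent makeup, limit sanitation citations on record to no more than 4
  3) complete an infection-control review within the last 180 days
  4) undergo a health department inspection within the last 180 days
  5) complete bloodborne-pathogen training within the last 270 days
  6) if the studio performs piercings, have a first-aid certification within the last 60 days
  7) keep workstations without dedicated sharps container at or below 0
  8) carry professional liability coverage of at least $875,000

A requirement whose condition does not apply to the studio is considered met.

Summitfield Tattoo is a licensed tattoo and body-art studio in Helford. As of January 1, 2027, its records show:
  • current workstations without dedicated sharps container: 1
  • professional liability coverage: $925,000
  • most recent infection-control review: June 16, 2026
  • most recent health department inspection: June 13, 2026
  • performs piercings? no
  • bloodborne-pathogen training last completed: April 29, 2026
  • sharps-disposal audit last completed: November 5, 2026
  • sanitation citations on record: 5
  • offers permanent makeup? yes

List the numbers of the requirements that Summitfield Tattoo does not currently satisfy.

1, 2, 3, 4, 7

1. sharps-disposal audit 57 days ago vs limit 45 → not met
2. condition 'offers permanent makeup' holds; sanitation citations on record 5 > 4 → not met
3. infection-control review 199 days ago vs limit 180 → not met
4. health department inspection 202 days ago vs limit 180 → not met
5. bloodborne-pathogen training 247 days ago vs limit 270 → met
6. condition 'performs piercings' does not hold → requirement n/a → met
7. workstations without dedicated sharps container 1 > 0 → not met
8. professional liability coverage $925,000 ≥ $875,000 → met
Not met: 1, 2, 3, 4, 7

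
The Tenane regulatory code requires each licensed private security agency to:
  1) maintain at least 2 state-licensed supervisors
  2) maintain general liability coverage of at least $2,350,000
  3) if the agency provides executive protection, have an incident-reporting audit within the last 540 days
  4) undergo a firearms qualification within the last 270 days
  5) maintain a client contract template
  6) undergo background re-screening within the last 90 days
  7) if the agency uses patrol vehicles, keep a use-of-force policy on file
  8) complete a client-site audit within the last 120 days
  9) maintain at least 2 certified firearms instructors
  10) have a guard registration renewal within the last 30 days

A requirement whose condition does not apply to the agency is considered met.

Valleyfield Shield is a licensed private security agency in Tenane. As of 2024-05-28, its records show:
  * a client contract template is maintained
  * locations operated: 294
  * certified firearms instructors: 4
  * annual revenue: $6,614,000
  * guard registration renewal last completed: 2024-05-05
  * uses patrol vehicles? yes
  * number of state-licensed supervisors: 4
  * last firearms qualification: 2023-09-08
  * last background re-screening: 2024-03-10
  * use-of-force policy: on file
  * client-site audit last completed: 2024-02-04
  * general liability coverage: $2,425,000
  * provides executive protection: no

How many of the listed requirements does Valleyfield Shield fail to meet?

1. state-licensed supervisors 4 ≥ 2 → met
2. general liability coverage $2,425,000 ≥ $2,350,000 → met
3. condition 'provides executive protection' does not hold → requirement n/a → met
4. firearms qualification 263 days ago vs limit 270 → met
5. client contract template present → met
6. background re-screening 79 days ago vs limit 90 → met
7. condition 'uses patrol vehicles' holds; use-of-force policy present → met
8. client-site audit 114 days ago vs limit 120 → met
9. certified firearms instructors 4 ≥ 2 → met
10. guard registration renewal 23 days ago vs limit 30 → met
Not met: 0 of 10

0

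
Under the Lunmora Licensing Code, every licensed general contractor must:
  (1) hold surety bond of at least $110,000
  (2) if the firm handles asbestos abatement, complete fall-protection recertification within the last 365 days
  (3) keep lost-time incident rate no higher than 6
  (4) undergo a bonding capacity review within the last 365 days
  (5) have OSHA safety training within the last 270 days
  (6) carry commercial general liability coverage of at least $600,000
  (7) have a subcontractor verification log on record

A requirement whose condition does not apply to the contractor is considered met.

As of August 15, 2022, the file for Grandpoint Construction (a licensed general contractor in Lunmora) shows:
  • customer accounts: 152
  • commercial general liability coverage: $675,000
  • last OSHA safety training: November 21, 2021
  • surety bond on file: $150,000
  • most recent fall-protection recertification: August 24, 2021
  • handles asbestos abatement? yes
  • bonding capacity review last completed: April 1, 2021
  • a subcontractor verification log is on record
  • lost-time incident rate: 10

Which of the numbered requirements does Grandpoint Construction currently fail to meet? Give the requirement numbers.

1. surety bond $150,000 ≥ $110,000 → met
2. condition 'handles asbestos abatement' holds; fall-protection recertification 356 days ago vs limit 365 → met
3. lost-time incident rate 10 > 6 → not met
4. bonding capacity review 501 days ago vs limit 365 → not met
5. OSHA safety training 267 days ago vs limit 270 → met
6. commercial general liability coverage $675,000 ≥ $600,000 → met
7. subcontractor verification log present → met
Not met: 3, 4

3, 4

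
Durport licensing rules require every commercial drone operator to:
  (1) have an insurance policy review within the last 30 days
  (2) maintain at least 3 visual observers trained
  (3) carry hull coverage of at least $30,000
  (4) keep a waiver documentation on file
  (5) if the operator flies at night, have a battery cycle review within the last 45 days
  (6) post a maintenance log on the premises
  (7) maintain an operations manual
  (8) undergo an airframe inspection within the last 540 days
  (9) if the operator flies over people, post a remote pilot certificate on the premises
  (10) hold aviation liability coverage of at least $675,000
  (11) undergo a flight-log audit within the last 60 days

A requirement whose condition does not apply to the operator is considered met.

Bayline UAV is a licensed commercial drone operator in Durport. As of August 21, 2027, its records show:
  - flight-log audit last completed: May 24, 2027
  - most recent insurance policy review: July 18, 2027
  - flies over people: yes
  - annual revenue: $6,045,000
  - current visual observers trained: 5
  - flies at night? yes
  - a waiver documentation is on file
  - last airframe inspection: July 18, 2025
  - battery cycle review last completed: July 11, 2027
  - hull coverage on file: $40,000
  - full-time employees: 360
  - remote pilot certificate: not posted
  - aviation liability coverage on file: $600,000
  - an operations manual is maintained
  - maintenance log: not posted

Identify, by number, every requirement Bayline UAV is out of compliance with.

1, 6, 8, 9, 10, 11

1. insurance policy review 34 days ago vs limit 30 → not met
2. visual observers trained 5 ≥ 3 → met
3. hull coverage $40,000 ≥ $30,000 → met
4. waiver documentation present → met
5. condition 'flies at night' holds; battery cycle review 41 days ago vs limit 45 → met
6. maintenance log absent → not met
7. operations manual present → met
8. airframe inspection 764 days ago vs limit 540 → not met
9. condition 'flies over people' holds; remote pilot certificate absent → not met
10. aviation liability coverage $600,000 < $675,000 → not met
11. flight-log audit 89 days ago vs limit 60 → not met
Not met: 1, 6, 8, 9, 10, 11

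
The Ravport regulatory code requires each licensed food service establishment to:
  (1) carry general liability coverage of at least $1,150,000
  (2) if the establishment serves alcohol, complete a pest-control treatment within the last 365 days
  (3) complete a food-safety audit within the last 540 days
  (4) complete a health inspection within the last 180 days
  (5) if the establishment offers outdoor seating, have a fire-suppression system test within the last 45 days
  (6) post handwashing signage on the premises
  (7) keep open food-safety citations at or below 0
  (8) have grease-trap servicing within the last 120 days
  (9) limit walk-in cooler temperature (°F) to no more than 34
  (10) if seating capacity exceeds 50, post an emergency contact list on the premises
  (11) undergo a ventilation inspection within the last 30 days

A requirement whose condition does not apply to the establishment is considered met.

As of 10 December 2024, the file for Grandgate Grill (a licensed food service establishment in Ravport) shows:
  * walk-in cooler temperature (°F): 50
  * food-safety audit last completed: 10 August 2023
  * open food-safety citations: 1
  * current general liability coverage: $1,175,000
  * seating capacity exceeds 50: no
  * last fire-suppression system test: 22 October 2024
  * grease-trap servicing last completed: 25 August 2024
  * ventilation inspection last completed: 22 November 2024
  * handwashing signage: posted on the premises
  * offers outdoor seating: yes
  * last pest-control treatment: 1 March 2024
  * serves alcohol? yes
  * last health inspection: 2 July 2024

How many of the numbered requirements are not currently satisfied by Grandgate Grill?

1. general liability coverage $1,175,000 ≥ $1,150,000 → met
2. condition 'serves alcohol' holds; pest-control treatment 284 days ago vs limit 365 → met
3. food-safety audit 488 days ago vs limit 540 → met
4. health inspection 161 days ago vs limit 180 → met
5. condition 'offers outdoor seating' holds; fire-suppression system test 49 days ago vs limit 45 → not met
6. handwashing signage present → met
7. open food-safety citations 1 > 0 → not met
8. grease-trap servicing 107 days ago vs limit 120 → met
9. walk-in cooler temperature (°F) 50 > 34 → not met
10. condition 'seating capacity exceeds 50' does not hold → requirement n/a → met
11. ventilation inspection 18 days ago vs limit 30 → met
Not met: 3 of 11

3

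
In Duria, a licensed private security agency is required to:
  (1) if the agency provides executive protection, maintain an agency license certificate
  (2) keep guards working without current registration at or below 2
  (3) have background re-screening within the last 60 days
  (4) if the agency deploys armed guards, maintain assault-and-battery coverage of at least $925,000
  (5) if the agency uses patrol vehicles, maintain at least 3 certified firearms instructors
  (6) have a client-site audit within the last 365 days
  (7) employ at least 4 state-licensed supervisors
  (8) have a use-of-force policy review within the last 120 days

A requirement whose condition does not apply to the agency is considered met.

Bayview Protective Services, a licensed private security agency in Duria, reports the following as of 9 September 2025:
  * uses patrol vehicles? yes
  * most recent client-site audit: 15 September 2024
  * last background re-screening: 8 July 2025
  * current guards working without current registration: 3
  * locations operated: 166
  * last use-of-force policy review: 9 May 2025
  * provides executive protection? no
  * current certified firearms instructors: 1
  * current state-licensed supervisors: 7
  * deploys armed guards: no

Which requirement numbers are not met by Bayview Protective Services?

1. condition 'provides executive protection' does not hold → requirement n/a → met
2. guards working without current registration 3 > 2 → not met
3. background re-screening 63 days ago vs limit 60 → not met
4. condition 'deploys armed guards' does not hold → requirement n/a → met
5. condition 'uses patrol vehicles' holds; certified firearms instructors 1 < 3 → not met
6. client-site audit 359 days ago vs limit 365 → met
7. state-licensed supervisors 7 ≥ 4 → met
8. use-of-force policy review 123 days ago vs limit 120 → not met
Not met: 2, 3, 5, 8

2, 3, 5, 8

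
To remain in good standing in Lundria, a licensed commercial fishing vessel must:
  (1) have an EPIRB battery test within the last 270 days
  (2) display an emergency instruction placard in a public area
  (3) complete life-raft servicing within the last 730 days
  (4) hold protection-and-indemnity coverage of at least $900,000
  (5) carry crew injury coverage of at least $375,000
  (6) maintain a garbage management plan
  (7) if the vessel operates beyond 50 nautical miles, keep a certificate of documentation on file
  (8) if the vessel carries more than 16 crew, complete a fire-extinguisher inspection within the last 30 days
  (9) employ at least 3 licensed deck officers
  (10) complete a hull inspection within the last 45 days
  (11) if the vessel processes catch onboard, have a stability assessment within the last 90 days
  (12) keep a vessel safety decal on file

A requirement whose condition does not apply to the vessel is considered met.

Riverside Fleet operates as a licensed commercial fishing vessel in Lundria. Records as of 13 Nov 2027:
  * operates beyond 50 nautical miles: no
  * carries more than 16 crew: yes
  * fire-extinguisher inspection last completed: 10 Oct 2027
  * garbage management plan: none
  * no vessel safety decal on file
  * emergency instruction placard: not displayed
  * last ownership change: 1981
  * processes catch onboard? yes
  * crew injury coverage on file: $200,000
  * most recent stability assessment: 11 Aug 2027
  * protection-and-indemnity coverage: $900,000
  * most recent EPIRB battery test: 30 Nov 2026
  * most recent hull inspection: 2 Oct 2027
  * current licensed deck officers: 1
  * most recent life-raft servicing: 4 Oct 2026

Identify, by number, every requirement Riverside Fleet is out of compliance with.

1. EPIRB battery test 348 days ago vs limit 270 → not met
2. emergency instruction placard absent → not met
3. life-raft servicing 405 days ago vs limit 730 → met
4. protection-and-indemnity coverage $900,000 ≥ $900,000 → met
5. crew injury coverage $200,000 < $375,000 → not met
6. garbage management plan absent → not met
7. condition 'operates beyond 50 nautical miles' does not hold → requirement n/a → met
8. condition 'carries more than 16 crew' holds; fire-extinguisher inspection 34 days ago vs limit 30 → not met
9. licensed deck officers 1 < 3 → not met
10. hull inspection 42 days ago vs limit 45 → met
11. condition 'processes catch onboard' holds; stability assessment 94 days ago vs limit 90 → not met
12. vessel safety decal absent → not met
Not met: 1, 2, 5, 6, 8, 9, 11, 12

1, 2, 5, 6, 8, 9, 11, 12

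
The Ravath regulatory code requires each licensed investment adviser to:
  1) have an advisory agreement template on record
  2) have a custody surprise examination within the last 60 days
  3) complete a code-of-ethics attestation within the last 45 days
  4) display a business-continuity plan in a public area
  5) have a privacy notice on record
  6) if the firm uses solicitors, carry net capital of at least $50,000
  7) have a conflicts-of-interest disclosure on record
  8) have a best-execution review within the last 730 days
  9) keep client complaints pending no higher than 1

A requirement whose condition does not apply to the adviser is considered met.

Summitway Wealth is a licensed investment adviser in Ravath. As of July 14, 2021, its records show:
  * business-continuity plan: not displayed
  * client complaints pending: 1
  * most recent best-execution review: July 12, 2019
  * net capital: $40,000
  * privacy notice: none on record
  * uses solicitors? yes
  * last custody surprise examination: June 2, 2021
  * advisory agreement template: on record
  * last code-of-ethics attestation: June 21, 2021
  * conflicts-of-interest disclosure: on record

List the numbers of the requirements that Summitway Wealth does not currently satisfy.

1. advisory agreement template present → met
2. custody surprise examination 42 days ago vs limit 60 → met
3. code-of-ethics attestation 23 days ago vs limit 45 → met
4. business-continuity plan absent → not met
5. privacy notice absent → not met
6. condition 'uses solicitors' holds; net capital $40,000 < $50,000 → not met
7. conflicts-of-interest disclosure present → met
8. best-execution review 733 days ago vs limit 730 → not met
9. client complaints pending 1 ≤ 1 → met
Not met: 4, 5, 6, 8

4, 5, 6, 8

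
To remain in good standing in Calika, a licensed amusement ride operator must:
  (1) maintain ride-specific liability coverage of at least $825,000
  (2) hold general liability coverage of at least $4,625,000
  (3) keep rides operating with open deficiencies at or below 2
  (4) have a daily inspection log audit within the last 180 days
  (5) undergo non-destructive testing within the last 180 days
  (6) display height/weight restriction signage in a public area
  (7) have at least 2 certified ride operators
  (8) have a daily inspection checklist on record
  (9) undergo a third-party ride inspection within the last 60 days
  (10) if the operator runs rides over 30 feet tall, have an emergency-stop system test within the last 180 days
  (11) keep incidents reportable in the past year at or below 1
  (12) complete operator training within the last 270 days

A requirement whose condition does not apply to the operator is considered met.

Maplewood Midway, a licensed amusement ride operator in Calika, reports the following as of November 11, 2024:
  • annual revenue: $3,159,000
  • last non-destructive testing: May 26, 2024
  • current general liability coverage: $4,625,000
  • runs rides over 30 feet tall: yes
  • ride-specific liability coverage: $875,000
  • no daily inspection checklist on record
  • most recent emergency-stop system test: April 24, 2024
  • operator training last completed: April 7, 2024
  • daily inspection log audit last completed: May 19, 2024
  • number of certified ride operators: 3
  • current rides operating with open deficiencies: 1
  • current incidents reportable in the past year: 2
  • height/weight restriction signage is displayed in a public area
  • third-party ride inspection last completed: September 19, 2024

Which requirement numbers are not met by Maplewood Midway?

1. ride-specific liability coverage $875,000 ≥ $825,000 → met
2. general liability coverage $4,625,000 ≥ $4,625,000 → met
3. rides operating with open deficiencies 1 ≤ 2 → met
4. daily inspection log audit 176 days ago vs limit 180 → met
5. non-destructive testing 169 days ago vs limit 180 → met
6. height/weight restriction signage present → met
7. certified ride operators 3 ≥ 2 → met
8. daily inspection checklist absent → not met
9. third-party ride inspection 53 days ago vs limit 60 → met
10. condition 'runs rides over 30 feet tall' holds; emergency-stop system test 201 days ago vs limit 180 → not met
11. incidents reportable in the past year 2 > 1 → not met
12. operator training 218 days ago vs limit 270 → met
Not met: 8, 10, 11

8, 10, 11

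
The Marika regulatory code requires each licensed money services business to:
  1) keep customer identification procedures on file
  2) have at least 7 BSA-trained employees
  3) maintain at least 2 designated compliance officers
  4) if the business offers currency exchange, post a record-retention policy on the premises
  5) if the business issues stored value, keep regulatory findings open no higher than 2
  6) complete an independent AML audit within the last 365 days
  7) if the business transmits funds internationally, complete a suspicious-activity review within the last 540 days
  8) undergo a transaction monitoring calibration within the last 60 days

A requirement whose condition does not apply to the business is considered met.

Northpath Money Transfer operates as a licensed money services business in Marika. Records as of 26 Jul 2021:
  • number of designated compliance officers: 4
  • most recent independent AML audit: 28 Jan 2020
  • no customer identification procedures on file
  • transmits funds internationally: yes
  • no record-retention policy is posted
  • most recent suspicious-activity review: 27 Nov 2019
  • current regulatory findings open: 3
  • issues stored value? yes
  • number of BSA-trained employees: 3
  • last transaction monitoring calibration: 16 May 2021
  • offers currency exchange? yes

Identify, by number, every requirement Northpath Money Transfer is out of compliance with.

1. customer identification procedures absent → not met
2. BSA-trained employees 3 < 7 → not met
3. designated compliance officers 4 ≥ 2 → met
4. condition 'offers currency exchange' holds; record-retention policy absent → not met
5. condition 'issues stored value' holds; regulatory findings open 3 > 2 → not met
6. independent AML audit 545 days ago vs limit 365 → not met
7. condition 'transmits funds internationally' holds; suspicious-activity review 607 days ago vs limit 540 → not met
8. transaction monitoring calibration 71 days ago vs limit 60 → not met
Not met: 1, 2, 4, 5, 6, 7, 8

1, 2, 4, 5, 6, 7, 8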